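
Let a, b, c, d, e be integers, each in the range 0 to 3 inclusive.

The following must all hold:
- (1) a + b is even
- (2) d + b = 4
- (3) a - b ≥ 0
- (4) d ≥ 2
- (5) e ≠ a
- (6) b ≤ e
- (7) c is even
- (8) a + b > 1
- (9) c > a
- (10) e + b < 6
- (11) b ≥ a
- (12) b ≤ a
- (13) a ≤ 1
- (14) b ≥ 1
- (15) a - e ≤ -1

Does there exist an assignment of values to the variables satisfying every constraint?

Satisfiable

Try a = 1, b = 1, c = 2, d = 3, e = 3.
Check constraint 2: d + b = 4; constraint 3: a - b = 0. The remaining constraints are straightforward to verify.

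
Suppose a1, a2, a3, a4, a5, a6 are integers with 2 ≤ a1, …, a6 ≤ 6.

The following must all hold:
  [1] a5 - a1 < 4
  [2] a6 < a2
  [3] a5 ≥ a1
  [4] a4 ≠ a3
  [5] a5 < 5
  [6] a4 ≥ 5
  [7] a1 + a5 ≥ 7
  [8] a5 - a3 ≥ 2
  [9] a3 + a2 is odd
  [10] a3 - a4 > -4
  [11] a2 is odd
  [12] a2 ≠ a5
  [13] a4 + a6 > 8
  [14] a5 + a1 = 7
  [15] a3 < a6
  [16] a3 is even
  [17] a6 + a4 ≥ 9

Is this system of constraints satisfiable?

Try a1 = 3, a2 = 5, a3 = 2, a4 = 5, a5 = 4, a6 = 4.
Check constraint 1: a5 - a1 = 1; constraint 7: a1 + a5 = 7; constraint 8: a5 - a3 = 2. The remaining constraints are straightforward to verify.

Satisfiable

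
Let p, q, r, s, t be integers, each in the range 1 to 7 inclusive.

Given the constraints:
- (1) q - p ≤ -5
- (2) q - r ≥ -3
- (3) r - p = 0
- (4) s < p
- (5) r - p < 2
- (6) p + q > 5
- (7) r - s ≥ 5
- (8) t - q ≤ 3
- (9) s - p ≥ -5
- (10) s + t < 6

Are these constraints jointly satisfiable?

Unsatisfiable

Constraints 1, 2, 7, and 9 give r − s ≥ 5, s − p ≥ -5, p − q ≥ 5, q − r ≥ -3.
Adding all 4 inequalities: the left sides telescope to 0, and the right sides sum to 5 + (-5) + 5 + (-3) = 2. So 0 ≥ 2, which is false.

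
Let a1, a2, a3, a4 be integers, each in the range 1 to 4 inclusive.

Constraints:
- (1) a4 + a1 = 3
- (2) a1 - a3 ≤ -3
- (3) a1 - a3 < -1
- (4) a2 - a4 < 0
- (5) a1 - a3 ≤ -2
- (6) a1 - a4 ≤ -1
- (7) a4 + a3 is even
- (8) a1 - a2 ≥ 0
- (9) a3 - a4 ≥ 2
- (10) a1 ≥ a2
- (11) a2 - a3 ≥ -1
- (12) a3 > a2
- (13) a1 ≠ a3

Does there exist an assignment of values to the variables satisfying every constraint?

Constraints 6, 8, 9, and 11 give a3 − a4 ≥ 2, a4 − a1 ≥ 1, a1 − a2 ≥ 0, a2 − a3 ≥ -1.
Adding all 4 inequalities: the left sides telescope to 0, and the right sides sum to 2 + 1 + 0 + (-1) = 2. So 0 ≥ 2, which is false.

Unsatisfiable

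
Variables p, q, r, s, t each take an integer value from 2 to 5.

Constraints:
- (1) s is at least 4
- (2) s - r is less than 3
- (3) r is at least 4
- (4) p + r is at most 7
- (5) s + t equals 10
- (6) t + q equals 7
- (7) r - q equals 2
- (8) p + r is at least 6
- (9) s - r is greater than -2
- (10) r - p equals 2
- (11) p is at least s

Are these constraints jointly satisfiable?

Unsatisfiable

From constraints 1 and 11: p ≥ s ≥ 4. From constraint 3: r ≥ 4. Hence p + r ≥ 8. But constraint 4 requires p + r ≤ 7, and 7 < 8. Contradiction.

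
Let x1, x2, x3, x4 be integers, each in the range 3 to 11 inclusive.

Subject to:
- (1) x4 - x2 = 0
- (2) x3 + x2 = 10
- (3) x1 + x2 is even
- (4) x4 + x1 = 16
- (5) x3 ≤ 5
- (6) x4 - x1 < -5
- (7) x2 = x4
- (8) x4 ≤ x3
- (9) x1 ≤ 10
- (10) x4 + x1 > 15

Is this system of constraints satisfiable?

Unsatisfiable

From constraints 5 and 8: x4 ≤ x3 ≤ 5. From constraint 9: x1 ≤ 10. Hence x4 + x1 ≤ 15. But constraint 4 requires x4 + x1 = 16, and 16 > 15. Contradiction.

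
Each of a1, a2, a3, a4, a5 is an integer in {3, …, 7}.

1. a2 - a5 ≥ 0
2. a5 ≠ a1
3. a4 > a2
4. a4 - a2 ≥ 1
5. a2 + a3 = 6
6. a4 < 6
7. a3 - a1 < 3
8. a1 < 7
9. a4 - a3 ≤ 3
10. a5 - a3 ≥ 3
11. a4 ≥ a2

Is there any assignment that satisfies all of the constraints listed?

Unsatisfiable

Constraints 1, 4, 9, and 10 give a2 − a5 ≥ 0, a5 − a3 ≥ 3, a3 − a4 ≥ -3, a4 − a2 ≥ 1.
Adding all 4 inequalities: the left sides telescope to 0, and the right sides sum to 0 + 3 + (-3) + 1 = 1. So 0 ≥ 1, which is false.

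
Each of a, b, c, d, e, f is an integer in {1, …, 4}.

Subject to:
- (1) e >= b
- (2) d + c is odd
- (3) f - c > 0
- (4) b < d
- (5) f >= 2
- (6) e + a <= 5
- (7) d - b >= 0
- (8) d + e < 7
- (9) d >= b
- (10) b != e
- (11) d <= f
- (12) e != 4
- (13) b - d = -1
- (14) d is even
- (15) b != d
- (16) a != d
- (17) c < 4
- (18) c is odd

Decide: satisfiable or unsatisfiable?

Satisfiable

Take a = 3, b = 1, c = 1, d = 2, e = 2, f = 2. Then constraint 3: f - c = 1; constraint 6: e + a = 5; constraint 7: d - b = 1, and every other listed constraint is also met.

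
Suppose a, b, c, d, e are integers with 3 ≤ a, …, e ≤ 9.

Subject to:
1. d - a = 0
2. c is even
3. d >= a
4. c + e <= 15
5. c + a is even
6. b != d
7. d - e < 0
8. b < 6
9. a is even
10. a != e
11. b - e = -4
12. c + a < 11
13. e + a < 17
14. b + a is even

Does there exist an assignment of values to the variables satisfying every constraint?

Satisfiable

The assignment a = 6, b = 4, c = 4, d = 6, e = 8 works:
  constraint 1 holds since d - a = 0.
  constraint 4 holds since c + e = 12.
The rest check out directly.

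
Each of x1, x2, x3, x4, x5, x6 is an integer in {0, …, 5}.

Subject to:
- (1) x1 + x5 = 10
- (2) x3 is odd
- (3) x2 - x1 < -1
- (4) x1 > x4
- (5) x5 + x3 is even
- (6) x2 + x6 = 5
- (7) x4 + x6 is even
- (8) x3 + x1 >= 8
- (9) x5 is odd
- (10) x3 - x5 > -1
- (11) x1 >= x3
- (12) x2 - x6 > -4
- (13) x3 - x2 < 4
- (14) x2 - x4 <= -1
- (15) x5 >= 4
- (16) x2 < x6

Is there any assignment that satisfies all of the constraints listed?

Satisfiable

Take x1 = 5, x2 = 2, x3 = 5, x4 = 3, x5 = 5, x6 = 3. Then constraint 1: x1 + x5 = 10; constraint 3: x2 - x1 = -3, and every other listed constraint is also met.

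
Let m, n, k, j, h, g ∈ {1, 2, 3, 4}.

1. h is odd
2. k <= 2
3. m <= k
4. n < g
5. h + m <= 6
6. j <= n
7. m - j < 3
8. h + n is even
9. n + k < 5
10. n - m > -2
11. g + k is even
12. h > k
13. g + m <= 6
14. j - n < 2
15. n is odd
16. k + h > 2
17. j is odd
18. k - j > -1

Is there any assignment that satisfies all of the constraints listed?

The assignment m = 1, n = 1, k = 1, j = 1, h = 3, g = 3 works:
  constraint 5 holds since h + m = 4.
  constraint 7 holds since m - j = 0.
  constraint 9 holds since n + k = 2.
The rest check out directly.

Satisfiable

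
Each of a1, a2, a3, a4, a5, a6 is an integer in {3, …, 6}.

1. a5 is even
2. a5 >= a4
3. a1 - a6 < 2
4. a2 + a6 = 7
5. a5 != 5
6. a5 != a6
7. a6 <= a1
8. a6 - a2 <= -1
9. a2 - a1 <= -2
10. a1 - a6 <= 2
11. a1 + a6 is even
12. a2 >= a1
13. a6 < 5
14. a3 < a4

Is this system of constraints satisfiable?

Constraints 8, 9, and 10 give a1 − a2 ≥ 2, a2 − a6 ≥ 1, a6 − a1 ≥ -2.
Adding all 3 inequalities: the left sides telescope to 0, and the right sides sum to 2 + 1 + (-2) = 1. So 0 ≥ 1, which is false.

Unsatisfiable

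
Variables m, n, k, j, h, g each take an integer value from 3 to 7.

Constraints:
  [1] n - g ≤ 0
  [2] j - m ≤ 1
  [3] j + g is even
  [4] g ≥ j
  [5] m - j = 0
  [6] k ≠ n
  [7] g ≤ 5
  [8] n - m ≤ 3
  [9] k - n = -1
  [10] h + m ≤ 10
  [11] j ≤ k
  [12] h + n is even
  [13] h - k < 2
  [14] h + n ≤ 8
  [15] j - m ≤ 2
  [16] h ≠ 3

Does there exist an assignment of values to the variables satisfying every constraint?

Satisfiable

Try m = 3, n = 4, k = 3, j = 3, h = 4, g = 5.
Check constraint 1: n - g = -1; constraint 2: j - m = 0. The remaining constraints are straightforward to verify.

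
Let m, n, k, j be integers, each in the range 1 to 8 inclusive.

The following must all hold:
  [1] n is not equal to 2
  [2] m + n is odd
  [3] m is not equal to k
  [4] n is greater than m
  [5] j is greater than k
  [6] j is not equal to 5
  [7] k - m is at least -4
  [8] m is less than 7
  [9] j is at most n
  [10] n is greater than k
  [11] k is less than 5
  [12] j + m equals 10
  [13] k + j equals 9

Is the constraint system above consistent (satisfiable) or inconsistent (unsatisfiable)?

Satisfiable

The assignment m = 4, n = 7, k = 3, j = 6 works:
  constraint 7 holds since k - m = -1.
  constraint 12 holds since j + m = 10.
The rest check out directly.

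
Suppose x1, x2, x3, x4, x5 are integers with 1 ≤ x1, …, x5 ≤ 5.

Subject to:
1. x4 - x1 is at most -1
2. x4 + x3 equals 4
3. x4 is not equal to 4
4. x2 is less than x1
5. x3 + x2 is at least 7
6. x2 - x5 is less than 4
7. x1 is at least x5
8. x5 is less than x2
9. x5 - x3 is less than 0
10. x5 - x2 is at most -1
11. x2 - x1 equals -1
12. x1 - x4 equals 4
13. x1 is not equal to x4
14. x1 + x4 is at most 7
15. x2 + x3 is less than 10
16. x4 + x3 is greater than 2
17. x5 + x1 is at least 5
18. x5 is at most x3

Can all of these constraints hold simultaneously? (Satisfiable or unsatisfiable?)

Satisfiable

Try x1 = 5, x2 = 4, x3 = 3, x4 = 1, x5 = 1.
Check constraint 1: x4 - x1 = -4; constraint 2: x4 + x3 = 4. The remaining constraints are straightforward to verify.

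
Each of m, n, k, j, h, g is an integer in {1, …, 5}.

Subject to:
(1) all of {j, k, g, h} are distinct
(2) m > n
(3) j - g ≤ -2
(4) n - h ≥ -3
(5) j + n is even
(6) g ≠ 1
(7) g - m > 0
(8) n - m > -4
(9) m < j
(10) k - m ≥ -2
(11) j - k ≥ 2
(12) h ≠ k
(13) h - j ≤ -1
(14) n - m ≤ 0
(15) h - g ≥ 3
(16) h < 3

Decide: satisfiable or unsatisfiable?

Unsatisfiable

Constraints 3, 4, 10, 11, 14, and 15 give n − h ≥ -3, h − g ≥ 3, g − j ≥ 2, j − k ≥ 2, k − m ≥ -2, m − n ≥ 0.
Adding all 6 inequalities: the left sides telescope to 0, and the right sides sum to (-3) + 3 + 2 + 2 + (-2) + 0 = 2. So 0 ≥ 2, which is false.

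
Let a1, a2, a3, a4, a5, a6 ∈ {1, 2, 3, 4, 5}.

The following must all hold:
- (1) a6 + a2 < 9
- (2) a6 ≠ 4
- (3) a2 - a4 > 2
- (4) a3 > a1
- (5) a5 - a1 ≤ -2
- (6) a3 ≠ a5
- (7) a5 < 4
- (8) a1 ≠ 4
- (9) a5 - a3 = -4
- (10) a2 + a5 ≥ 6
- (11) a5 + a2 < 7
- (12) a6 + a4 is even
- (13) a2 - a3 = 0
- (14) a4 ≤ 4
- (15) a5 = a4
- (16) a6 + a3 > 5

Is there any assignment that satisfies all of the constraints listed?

Try a1 = 3, a2 = 5, a3 = 5, a4 = 1, a5 = 1, a6 = 1.
Check constraint 1: a6 + a2 = 6; constraint 3: a2 - a4 = 4. The remaining constraints are straightforward to verify.

Satisfiable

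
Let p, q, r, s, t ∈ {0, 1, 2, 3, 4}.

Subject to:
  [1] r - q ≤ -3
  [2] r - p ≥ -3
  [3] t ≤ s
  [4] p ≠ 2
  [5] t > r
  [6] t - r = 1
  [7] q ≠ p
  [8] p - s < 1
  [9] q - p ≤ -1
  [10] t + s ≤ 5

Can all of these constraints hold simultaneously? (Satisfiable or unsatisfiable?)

Constraints 1, 2, and 9 give p − q ≥ 1, q − r ≥ 3, r − p ≥ -3.
Adding all 3 inequalities: the left sides telescope to 0, and the right sides sum to 1 + 3 + (-3) = 1. So 0 ≥ 1, which is false.

Unsatisfiable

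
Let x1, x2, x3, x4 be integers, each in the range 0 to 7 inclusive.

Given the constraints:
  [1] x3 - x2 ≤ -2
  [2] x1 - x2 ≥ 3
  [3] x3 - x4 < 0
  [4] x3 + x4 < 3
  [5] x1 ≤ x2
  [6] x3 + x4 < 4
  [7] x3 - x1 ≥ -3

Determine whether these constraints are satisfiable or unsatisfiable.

Constraints 1, 2, and 7 give x3 − x1 ≥ -3, x1 − x2 ≥ 3, x2 − x3 ≥ 2.
Adding all 3 inequalities: the left sides telescope to 0, and the right sides sum to (-3) + 3 + 2 = 2. So 0 ≥ 2, which is false.

Unsatisfiable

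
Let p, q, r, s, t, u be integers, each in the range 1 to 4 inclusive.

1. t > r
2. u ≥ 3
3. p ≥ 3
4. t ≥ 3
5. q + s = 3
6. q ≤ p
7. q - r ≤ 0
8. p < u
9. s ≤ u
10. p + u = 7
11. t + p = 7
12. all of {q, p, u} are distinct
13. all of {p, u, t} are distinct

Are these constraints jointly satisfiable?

Constraints 2, 3, and 4 confine each of p, u, t to the 2 values {3, 4} (the domain already gives each ≤ 4).
Constraint 13 requires all 3 of them to be distinct, but only 2 values are available — impossible by the pigeonhole principle.

Unsatisfiable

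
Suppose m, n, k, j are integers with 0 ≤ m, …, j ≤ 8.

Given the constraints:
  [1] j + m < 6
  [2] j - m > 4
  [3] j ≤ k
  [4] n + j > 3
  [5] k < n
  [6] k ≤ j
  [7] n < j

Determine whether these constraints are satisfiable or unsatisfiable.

Unsatisfiable

Constraints 3, 5, and 7 give k < n, n < j, j ≤ k. Chaining: k < n < j ≤ k, which forces k < k — impossible.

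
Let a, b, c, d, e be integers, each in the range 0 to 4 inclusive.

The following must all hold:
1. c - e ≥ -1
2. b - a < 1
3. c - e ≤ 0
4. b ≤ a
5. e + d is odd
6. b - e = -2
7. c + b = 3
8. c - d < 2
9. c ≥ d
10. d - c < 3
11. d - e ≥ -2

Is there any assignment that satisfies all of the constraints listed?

Take a = 3, b = 1, c = 2, d = 2, e = 3. Then constraint 1: c - e = -1; constraint 2: b - a = -2; constraint 3: c - e = -1, and every other listed constraint is also met.

Satisfiable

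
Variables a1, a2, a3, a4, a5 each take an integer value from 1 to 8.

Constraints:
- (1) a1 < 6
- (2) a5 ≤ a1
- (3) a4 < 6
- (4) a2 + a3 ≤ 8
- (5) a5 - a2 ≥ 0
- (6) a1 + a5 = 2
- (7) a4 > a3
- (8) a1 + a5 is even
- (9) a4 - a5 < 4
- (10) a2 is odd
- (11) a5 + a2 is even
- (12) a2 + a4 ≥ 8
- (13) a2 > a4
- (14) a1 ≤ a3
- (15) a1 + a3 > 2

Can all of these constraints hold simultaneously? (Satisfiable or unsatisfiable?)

Unsatisfiable

Constraints 2, 5, 7, 13, and 14 give a5 ≤ a1, a1 ≤ a3, a3 < a4, a4 < a2, a2 ≤ a5. Chaining: a5 ≤ a1 ≤ a3 < a4 < a2 ≤ a5, which forces a5 < a5 — impossible.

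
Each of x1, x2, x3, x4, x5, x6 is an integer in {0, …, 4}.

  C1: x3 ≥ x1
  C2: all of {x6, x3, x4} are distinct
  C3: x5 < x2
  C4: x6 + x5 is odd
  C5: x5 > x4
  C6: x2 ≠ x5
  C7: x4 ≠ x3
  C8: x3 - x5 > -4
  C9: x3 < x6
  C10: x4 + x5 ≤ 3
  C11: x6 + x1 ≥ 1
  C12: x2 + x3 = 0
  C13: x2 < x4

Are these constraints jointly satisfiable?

Unsatisfiable

Constraints 3, 5, and 13 give x5 < x2, x2 < x4, x4 < x5. Chaining: x5 < x2 < x4 < x5, which forces x5 < x5 — impossible.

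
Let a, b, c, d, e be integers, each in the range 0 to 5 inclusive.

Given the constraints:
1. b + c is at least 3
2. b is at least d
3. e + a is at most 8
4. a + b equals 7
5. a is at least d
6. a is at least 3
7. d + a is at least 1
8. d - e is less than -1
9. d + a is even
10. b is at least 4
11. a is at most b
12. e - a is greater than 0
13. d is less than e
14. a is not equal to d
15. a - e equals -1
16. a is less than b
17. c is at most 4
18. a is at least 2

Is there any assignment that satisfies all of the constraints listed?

Setting (a, b, c, d, e) = (3, 4, 1, 1, 4) satisfies everything: constraint 1: b + c = 5; constraint 3: e + a = 7, and the others follow.

Satisfiable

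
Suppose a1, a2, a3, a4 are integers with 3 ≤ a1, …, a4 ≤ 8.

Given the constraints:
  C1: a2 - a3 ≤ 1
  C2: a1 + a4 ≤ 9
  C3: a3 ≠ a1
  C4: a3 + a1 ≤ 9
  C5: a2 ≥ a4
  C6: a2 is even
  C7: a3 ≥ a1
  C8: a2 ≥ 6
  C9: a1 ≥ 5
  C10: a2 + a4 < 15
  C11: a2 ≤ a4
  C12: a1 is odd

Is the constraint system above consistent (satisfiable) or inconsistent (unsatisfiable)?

Unsatisfiable

From constraint 9: a1 ≥ 5. From constraints 8 and 11: a4 ≥ a2 ≥ 6. Hence a1 + a4 ≥ 11. But constraint 2 requires a1 + a4 ≤ 9, and 9 < 11. Contradiction.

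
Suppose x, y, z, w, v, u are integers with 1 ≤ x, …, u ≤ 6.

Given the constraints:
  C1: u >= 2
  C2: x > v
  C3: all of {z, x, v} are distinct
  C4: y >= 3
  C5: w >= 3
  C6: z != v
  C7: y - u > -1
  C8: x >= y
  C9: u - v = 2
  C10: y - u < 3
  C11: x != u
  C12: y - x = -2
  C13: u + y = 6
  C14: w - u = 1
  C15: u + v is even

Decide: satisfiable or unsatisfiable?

Satisfiable

Take x = 5, y = 3, z = 2, w = 4, v = 1, u = 3. Then constraint 7: y - u = 0; constraint 9: u - v = 2, and every other listed constraint is also met.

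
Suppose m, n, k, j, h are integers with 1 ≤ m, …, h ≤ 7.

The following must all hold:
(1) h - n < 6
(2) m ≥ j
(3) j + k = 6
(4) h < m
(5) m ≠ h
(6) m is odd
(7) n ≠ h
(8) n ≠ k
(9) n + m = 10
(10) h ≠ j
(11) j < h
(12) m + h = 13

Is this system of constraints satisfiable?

Take m = 7, n = 3, k = 1, j = 5, h = 6. Then constraint 1: h - n = 3; constraint 3: j + k = 6; constraint 9: n + m = 10, and every other listed constraint is also met.

Satisfiable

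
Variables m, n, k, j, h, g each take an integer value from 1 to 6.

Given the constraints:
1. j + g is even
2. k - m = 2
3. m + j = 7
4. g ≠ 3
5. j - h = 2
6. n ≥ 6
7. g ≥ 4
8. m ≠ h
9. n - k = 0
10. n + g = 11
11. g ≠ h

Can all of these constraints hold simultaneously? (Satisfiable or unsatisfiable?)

Satisfiable

Try m = 4, n = 6, k = 6, j = 3, h = 1, g = 5.
Check constraint 2: k - m = 2; constraint 3: m + j = 7; constraint 5: j - h = 2. The remaining constraints are straightforward to verify.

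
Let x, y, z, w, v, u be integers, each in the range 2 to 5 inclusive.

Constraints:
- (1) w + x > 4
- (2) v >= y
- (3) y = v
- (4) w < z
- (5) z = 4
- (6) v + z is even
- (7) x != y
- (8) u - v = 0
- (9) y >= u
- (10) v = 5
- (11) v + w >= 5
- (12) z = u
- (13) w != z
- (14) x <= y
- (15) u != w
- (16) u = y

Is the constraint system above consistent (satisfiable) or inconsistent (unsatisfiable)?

Unsatisfiable

Constraint 5 fixes z = 4 and constraint 10 fixes v = 5. Constraints 3, 12, and 16 give z = u = y = v, so z = v. But 4 ≠ 5 — contradiction.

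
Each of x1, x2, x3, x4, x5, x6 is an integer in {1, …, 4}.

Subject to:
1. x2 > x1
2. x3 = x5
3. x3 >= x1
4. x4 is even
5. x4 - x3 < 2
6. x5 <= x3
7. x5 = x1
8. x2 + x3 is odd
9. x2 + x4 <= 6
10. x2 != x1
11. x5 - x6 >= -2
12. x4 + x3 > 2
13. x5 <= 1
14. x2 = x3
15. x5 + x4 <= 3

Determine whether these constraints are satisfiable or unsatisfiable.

Unsatisfiable

From constraints 2, 7, and 14, x2 = x3 = x5 = x1, so x2 = x1. But constraint 10 says x2 ≠ x1. Contradiction.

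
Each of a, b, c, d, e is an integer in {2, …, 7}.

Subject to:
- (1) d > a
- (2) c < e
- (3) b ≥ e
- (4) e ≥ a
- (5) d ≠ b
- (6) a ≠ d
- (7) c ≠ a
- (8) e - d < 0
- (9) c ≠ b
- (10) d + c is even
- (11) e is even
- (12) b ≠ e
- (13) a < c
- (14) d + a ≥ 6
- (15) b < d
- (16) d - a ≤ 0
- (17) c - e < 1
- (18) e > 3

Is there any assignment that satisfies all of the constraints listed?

Unsatisfiable

Constraints 2, 3, 13, 15, and 16 give e ≤ b, b < d, d ≤ a, a < c, c < e. Chaining: e ≤ b < d ≤ a < c < e, which forces e < e — impossible.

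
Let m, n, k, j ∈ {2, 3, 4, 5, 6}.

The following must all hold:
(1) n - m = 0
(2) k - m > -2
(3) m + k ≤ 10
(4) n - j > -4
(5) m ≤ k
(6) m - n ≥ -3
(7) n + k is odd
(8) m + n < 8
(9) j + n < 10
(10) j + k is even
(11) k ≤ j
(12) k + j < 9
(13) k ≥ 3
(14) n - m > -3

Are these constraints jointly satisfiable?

One satisfying assignment is m = 3, n = 3, k = 4, j = 4.
For the less obvious constraints — constraint 1: n - m = 0; constraint 2: k - m = 1; constraint 3: m + k = 7 — and the others hold by inspection.

Satisfiable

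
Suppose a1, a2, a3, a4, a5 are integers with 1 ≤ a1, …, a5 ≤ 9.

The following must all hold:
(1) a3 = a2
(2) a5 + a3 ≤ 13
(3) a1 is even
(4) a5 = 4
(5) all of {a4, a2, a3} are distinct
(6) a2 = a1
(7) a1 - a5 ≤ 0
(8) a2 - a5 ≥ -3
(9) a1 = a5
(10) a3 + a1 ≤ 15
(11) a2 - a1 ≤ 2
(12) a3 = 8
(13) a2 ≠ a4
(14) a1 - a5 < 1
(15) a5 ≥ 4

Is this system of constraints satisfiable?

Unsatisfiable

Constraint 12 fixes a3 = 8 and constraint 4 fixes a5 = 4. Constraints 1, 6, and 9 give a3 = a2 = a1 = a5, so a3 = a5. But 8 ≠ 4 — contradiction.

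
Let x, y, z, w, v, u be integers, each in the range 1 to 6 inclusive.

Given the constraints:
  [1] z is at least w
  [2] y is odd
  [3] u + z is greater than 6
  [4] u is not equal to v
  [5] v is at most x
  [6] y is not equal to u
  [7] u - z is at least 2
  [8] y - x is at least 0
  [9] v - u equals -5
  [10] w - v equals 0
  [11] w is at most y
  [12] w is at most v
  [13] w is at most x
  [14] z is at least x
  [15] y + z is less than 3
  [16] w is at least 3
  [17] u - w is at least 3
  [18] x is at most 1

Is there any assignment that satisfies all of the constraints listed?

Unsatisfiable

From constraints 12 and 16: v ≥ w and w ≥ 3, so v ≥ 3. From constraints 5 and 18: v ≤ x and x ≤ 1, so v ≤ 1. But 1 < 3, so no value of v works.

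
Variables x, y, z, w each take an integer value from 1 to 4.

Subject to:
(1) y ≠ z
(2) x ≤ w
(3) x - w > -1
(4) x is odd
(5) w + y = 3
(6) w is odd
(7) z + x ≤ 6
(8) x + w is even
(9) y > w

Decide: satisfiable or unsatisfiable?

One satisfying assignment is x = 1, y = 2, z = 4, w = 1.
For the less obvious constraints — constraint 3: x - w = 0; constraint 5: w + y = 3 — and the others hold by inspection.

Satisfiable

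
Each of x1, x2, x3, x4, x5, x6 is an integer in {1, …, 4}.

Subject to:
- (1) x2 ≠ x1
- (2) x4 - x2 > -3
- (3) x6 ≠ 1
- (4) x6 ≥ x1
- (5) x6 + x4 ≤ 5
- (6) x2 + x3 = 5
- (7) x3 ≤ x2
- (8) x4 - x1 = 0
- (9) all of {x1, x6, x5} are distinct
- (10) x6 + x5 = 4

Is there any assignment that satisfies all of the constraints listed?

Satisfiable

One satisfying assignment is x1 = 2, x2 = 4, x3 = 1, x4 = 2, x5 = 1, x6 = 3.
For the less obvious constraints — constraint 2: x4 - x2 = -2; constraint 5: x6 + x4 = 5; constraint 6: x2 + x3 = 5 — and the others hold by inspection.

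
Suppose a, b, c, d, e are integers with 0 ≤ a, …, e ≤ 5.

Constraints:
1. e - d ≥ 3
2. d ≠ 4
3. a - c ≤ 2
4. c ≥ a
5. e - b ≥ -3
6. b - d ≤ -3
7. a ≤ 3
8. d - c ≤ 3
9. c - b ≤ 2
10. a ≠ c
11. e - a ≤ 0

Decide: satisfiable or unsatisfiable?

Constraints 1, 3, 6, 9, and 11 give b − c ≥ -2, c − a ≥ -2, a − e ≥ 0, e − d ≥ 3, d − b ≥ 3.
Adding all 5 inequalities: the left sides telescope to 0, and the right sides sum to (-2) + (-2) + 0 + 3 + 3 = 2. So 0 ≥ 2, which is false.

Unsatisfiable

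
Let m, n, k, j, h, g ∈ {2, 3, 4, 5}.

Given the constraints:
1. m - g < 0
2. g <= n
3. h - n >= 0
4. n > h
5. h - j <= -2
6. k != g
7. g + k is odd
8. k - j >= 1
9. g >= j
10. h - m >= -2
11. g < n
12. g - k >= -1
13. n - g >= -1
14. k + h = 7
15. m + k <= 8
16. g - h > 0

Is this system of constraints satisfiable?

Unsatisfiable

Constraints 3, 5, 8, 12, and 13 give k − j ≥ 1, j − h ≥ 2, h − n ≥ 0, n − g ≥ -1, g − k ≥ -1.
Adding all 5 inequalities: the left sides telescope to 0, and the right sides sum to 1 + 2 + 0 + (-1) + (-1) = 1. So 0 ≥ 1, which is false.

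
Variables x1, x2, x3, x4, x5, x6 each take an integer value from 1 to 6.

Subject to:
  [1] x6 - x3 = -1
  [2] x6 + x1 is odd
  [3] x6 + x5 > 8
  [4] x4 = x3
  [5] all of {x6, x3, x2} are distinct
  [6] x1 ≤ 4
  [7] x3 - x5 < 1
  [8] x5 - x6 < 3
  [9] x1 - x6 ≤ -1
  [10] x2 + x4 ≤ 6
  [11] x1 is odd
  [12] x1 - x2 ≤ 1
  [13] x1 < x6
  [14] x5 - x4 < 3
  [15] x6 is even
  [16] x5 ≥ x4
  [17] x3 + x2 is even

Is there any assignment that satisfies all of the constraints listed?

Satisfiable

Try x1 = 1, x2 = 1, x3 = 5, x4 = 5, x5 = 6, x6 = 4.
Check constraint 1: x6 - x3 = -1; constraint 3: x6 + x5 = 10; constraint 7: x3 - x5 = -1. The remaining constraints are straightforward to verify.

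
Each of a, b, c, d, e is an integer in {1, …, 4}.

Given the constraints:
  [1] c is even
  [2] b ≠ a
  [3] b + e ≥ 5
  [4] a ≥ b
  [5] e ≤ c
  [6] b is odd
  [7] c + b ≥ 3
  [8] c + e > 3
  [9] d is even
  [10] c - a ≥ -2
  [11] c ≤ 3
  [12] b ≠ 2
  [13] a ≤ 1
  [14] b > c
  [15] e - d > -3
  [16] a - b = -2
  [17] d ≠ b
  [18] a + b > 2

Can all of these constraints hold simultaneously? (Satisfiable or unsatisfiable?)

From constraints 4 and 13: b ≤ a ≤ 1. From constraints 5 and 11: e ≤ c ≤ 3. Hence b + e ≤ 4. But constraint 3 requires b + e ≥ 5, and 5 > 4. Contradiction.

Unsatisfiable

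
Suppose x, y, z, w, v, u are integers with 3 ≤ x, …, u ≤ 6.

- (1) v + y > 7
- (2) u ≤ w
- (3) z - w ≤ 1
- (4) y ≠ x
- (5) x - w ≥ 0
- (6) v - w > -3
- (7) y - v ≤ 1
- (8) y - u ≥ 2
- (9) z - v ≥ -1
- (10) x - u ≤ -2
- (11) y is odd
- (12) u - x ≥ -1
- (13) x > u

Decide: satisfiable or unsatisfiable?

Constraints 3, 5, 7, 8, 9, and 10 give v − y ≥ -1, y − u ≥ 2, u − x ≥ 2, x − w ≥ 0, w − z ≥ -1, z − v ≥ -1.
Adding all 6 inequalities: the left sides telescope to 0, and the right sides sum to (-1) + 2 + 2 + 0 + (-1) + (-1) = 1. So 0 ≥ 1, which is false.

Unsatisfiable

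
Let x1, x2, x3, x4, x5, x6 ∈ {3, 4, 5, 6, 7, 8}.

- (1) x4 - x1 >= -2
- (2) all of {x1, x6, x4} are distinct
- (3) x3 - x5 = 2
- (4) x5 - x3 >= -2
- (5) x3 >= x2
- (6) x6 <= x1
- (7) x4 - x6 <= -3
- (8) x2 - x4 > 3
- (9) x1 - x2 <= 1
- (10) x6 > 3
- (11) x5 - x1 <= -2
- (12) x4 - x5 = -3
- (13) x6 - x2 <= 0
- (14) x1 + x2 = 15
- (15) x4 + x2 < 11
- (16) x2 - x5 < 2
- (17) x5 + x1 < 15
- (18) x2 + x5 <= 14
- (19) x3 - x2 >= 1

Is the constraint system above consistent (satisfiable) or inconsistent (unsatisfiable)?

Constraints 1, 4, 7, 11, 13, and 19 give x4 − x1 ≥ -2, x1 − x5 ≥ 2, x5 − x3 ≥ -2, x3 − x2 ≥ 1, x2 − x6 ≥ 0, x6 − x4 ≥ 3.
Adding all 6 inequalities: the left sides telescope to 0, and the right sides sum to (-2) + 2 + (-2) + 1 + 0 + 3 = 2. So 0 ≥ 2, which is false.

Unsatisfiable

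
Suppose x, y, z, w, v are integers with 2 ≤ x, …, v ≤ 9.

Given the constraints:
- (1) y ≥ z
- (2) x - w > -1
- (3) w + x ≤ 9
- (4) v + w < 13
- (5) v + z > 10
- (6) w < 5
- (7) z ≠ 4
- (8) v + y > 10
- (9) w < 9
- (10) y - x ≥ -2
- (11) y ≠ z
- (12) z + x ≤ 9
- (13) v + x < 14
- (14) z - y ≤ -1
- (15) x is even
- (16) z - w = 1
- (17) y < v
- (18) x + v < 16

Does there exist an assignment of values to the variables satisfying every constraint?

Satisfiable

The assignment x = 4, y = 4, z = 3, w = 2, v = 9 works:
  constraint 2 holds since x - w = 2.
  constraint 3 holds since w + x = 6.
The rest check out directly.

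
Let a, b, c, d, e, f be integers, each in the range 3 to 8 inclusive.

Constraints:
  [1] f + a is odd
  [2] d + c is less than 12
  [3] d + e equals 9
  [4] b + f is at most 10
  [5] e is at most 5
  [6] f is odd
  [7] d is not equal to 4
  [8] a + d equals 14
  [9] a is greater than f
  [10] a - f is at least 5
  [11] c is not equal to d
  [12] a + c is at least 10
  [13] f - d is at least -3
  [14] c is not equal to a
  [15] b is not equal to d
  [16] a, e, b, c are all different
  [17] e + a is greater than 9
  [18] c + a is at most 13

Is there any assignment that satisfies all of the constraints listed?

Take a = 8, b = 7, c = 5, d = 6, e = 3, f = 3. Then constraint 2: d + c = 11; constraint 3: d + e = 9, and every other listed constraint is also met.

Satisfiable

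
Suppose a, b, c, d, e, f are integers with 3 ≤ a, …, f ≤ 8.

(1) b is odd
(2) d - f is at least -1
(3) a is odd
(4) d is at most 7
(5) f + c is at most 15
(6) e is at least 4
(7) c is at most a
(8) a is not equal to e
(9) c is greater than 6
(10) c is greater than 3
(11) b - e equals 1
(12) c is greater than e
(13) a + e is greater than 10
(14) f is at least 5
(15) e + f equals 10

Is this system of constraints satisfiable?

The assignment a = 7, b = 5, c = 7, d = 7, e = 4, f = 6 works:
  constraint 2 holds since d - f = 1.
  constraint 5 holds since f + c = 13.
The rest check out directly.

Satisfiable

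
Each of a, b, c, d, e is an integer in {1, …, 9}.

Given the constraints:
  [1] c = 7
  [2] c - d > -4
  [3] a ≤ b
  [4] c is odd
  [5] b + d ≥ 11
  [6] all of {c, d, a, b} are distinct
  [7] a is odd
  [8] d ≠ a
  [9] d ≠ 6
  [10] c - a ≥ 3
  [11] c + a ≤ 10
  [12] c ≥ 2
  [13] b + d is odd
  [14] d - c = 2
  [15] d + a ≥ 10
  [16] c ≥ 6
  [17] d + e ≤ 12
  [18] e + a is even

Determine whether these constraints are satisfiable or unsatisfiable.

The assignment a = 1, b = 4, c = 7, d = 9, e = 1 works:
  constraint 2 holds since c - d = -2.
  constraint 5 holds since b + d = 13.
The rest check out directly.

Satisfiable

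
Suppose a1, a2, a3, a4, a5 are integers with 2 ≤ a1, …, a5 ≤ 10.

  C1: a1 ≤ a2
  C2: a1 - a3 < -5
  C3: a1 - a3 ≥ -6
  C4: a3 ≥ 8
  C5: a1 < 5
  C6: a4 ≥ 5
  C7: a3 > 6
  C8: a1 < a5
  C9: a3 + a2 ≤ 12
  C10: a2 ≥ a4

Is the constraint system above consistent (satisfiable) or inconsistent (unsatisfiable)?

From constraint 4: a3 ≥ 8. From constraints 6 and 10: a2 ≥ a4 ≥ 5. Hence a3 + a2 ≥ 13. But constraint 9 requires a3 + a2 ≤ 12, and 12 < 13. Contradiction.

Unsatisfiable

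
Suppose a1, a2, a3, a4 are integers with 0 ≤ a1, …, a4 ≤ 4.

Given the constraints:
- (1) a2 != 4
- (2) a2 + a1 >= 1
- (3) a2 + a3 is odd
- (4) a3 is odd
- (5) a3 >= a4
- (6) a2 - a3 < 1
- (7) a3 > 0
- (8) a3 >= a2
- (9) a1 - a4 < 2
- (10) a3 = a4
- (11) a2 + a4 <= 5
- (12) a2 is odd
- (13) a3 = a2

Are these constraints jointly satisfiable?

Constraint 12 makes a2 odd and constraint 4 makes a3 odd, so a2 + a3 must be even. Constraint 3 says a2 + a3 is odd — contradiction.

Unsatisfiable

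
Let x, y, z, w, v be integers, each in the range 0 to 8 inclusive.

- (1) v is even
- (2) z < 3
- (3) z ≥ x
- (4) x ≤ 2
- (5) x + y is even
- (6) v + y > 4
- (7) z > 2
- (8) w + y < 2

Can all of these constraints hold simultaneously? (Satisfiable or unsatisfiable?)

Unsatisfiable

From constraint 7: z ≥ 3. From constraint 2: z ≤ 2. But 2 < 3, so no value of z works.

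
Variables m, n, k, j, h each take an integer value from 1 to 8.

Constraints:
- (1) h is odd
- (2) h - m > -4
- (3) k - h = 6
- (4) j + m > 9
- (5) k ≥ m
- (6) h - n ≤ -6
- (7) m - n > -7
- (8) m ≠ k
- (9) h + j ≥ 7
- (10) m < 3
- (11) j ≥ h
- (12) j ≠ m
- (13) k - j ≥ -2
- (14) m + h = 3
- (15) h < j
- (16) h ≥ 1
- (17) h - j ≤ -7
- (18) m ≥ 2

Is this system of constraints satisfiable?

Take m = 2, n = 7, k = 7, j = 8, h = 1. Then constraint 2: h - m = -1; constraint 3: k - h = 6, and every other listed constraint is also met.

Satisfiable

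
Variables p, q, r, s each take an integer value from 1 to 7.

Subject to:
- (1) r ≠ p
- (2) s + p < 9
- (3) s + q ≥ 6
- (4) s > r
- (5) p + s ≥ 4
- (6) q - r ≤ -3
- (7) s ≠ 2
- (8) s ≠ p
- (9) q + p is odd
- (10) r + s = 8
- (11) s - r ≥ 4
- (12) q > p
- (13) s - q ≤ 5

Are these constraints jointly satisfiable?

Constraints 6, 11, and 13 give r − q ≥ 3, q − s ≥ -5, s − r ≥ 4.
Adding all 3 inequalities: the left sides telescope to 0, and the right sides sum to 3 + (-5) + 4 = 2. So 0 ≥ 2, which is false.

Unsatisfiable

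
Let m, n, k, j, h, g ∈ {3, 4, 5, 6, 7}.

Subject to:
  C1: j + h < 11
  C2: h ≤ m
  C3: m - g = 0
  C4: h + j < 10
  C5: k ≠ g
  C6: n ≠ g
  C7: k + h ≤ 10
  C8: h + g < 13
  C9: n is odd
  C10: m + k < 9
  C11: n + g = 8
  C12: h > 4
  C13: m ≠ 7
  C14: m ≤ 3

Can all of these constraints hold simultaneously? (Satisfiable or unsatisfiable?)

From constraint 12: h ≥ 5. From constraints 2 and 14: h ≤ m and m ≤ 3, so h ≤ 3. But 3 < 5, so no value of h works.

Unsatisfiable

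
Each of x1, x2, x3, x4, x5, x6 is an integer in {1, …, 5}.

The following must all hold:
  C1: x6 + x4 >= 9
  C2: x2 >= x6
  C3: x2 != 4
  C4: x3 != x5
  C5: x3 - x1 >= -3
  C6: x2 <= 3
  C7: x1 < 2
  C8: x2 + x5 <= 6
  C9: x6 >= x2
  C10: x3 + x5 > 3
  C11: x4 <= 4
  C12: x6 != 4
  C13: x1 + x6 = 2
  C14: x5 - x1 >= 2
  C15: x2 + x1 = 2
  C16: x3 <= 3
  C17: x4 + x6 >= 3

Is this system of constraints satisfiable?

Unsatisfiable

From constraints 2 and 6: x6 ≤ x2 ≤ 3. From constraint 11: x4 ≤ 4. Hence x6 + x4 ≤ 7. But constraint 1 requires x6 + x4 ≥ 9, and 9 > 7. Contradiction.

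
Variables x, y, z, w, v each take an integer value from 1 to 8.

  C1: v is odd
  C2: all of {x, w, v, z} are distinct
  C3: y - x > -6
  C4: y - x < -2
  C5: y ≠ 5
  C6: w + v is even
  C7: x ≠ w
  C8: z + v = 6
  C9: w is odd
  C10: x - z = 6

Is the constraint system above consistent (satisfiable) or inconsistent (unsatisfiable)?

Satisfiable

Try x = 7, y = 2, z = 1, w = 3, v = 5.
Check constraint 3: y - x = -5; constraint 4: y - x = -5. The remaining constraints are straightforward to verify.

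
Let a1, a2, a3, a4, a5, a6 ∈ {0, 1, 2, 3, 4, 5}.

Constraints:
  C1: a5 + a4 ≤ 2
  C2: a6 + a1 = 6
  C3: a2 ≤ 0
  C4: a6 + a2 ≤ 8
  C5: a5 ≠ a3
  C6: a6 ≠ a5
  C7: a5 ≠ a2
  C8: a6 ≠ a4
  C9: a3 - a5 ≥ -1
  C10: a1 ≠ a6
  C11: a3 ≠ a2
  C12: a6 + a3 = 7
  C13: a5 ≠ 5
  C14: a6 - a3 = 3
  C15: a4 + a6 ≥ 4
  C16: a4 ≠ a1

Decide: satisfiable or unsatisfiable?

Setting (a1, a2, a3, a4, a5, a6) = (1, 0, 2, 0, 1, 5) satisfies everything: constraint 1: a5 + a4 = 1; constraint 2: a6 + a1 = 6, and the others follow.

Satisfiable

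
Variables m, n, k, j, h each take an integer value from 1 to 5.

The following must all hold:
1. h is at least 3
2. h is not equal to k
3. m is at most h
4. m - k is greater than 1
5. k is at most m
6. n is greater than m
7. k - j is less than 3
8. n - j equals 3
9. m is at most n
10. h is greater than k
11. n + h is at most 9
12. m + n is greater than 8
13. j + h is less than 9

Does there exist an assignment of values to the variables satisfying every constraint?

Satisfiable

Setting (m, n, k, j, h) = (4, 5, 2, 2, 4) satisfies everything: constraint 4: m - k = 2; constraint 7: k - j = 0, and the others follow.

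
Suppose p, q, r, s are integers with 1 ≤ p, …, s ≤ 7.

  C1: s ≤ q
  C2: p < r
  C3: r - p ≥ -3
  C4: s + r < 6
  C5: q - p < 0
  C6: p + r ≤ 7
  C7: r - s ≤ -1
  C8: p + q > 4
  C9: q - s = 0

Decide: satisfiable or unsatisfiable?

Unsatisfiable

Constraints 1, 2, 5, and 7 give s ≤ q, q < p, p < r, r < s. Chaining: s ≤ q < p < r < s, which forces s < s — impossible.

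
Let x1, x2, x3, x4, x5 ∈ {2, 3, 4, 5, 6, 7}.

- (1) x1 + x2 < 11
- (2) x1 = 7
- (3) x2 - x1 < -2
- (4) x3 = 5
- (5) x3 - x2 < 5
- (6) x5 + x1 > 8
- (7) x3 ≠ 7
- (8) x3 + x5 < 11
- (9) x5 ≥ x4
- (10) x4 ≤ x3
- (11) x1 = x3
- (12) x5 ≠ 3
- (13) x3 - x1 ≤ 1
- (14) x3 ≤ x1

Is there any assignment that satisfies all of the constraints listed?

Unsatisfiable

Constraint 2 fixes x1 = 7 and constraint 4 fixes x3 = 5, but constraint 11 requires x1 = x3. Since 7 ≠ 5, contradiction.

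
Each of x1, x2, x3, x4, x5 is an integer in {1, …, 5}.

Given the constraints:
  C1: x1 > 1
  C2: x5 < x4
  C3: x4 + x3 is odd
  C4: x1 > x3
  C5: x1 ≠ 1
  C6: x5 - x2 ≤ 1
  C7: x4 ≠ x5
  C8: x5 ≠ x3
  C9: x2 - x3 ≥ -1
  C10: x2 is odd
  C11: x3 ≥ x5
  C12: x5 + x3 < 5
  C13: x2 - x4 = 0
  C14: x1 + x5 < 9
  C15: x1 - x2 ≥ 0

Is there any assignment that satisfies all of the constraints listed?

Satisfiable

Take x1 = 5, x2 = 3, x3 = 2, x4 = 3, x5 = 1. Then constraint 6: x5 - x2 = -2; constraint 9: x2 - x3 = 1, and every other listed constraint is also met.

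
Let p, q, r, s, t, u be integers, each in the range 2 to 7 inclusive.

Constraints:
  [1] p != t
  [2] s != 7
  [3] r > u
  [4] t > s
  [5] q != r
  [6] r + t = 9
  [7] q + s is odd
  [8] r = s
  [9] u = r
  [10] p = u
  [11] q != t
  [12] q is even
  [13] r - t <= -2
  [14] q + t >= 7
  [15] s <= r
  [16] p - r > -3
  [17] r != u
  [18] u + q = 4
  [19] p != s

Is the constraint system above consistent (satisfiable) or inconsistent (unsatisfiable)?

Unsatisfiable

From constraints 8, 9, and 10, p = u = r = s, so p = s. But constraint 19 says p ≠ s. Contradiction.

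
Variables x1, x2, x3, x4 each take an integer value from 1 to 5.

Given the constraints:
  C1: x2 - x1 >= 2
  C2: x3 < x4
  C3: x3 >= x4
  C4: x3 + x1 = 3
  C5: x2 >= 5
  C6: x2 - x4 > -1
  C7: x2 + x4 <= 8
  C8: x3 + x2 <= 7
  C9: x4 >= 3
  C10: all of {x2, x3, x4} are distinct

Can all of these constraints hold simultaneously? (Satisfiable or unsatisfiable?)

From constraints 3 and 9: x3 ≥ x4 ≥ 3. From constraint 5: x2 ≥ 5. Hence x3 + x2 ≥ 8. But constraint 8 requires x3 + x2 ≤ 7, and 7 < 8. Contradiction.

Unsatisfiable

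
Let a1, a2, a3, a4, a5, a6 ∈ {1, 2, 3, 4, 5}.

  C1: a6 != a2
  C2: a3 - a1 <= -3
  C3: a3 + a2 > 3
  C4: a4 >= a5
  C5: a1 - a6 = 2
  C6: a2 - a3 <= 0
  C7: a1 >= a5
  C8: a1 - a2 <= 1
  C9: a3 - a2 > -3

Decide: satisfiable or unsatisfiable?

Unsatisfiable

Constraints 2, 6, and 8 give a1 − a3 ≥ 3, a3 − a2 ≥ 0, a2 − a1 ≥ -1.
Adding all 3 inequalities: the left sides telescope to 0, and the right sides sum to 3 + 0 + (-1) = 2. So 0 ≥ 2, which is false.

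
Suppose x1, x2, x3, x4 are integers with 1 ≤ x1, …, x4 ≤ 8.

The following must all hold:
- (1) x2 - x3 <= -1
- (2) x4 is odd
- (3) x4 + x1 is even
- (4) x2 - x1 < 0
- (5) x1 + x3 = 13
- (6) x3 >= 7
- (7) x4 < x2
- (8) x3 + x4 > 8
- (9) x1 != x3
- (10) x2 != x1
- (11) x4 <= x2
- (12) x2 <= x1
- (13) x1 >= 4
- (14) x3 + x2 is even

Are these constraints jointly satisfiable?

Satisfiable

One satisfying assignment is x1 = 5, x2 = 4, x3 = 8, x4 = 3.
For the less obvious constraints — constraint 1: x2 - x3 = -4; constraint 4: x2 - x1 = -1; constraint 5: x1 + x3 = 13 — and the others hold by inspection.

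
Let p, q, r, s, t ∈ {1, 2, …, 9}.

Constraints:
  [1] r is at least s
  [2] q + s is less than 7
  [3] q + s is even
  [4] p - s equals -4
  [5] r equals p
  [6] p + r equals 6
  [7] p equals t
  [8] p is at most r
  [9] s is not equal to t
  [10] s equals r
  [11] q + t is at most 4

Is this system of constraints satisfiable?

From constraints 5, 7, and 10, s = r = p = t, so s = t. But constraint 9 says s ≠ t. Contradiction.

Unsatisfiable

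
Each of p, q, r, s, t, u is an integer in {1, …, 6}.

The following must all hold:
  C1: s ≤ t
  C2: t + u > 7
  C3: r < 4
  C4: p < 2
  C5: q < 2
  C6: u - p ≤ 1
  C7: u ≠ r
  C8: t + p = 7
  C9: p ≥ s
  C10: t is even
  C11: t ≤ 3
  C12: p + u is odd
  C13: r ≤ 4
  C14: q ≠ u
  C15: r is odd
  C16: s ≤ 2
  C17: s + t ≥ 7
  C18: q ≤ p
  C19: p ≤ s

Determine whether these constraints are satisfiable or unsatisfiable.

Unsatisfiable

From constraint 11: t ≤ 3. From constraints 16 and 19: p ≤ s ≤ 2. Hence t + p ≤ 5. But constraint 8 requires t + p = 7, and 7 > 5. Contradiction.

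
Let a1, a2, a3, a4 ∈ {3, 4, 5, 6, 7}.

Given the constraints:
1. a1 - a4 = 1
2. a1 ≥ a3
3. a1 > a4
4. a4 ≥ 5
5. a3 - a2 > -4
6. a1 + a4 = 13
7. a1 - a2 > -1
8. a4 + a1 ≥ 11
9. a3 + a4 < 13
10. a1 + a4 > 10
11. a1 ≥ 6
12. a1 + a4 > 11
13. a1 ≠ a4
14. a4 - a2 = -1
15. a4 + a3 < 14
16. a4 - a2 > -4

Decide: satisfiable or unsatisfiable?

Satisfiable

One satisfying assignment is a1 = 7, a2 = 7, a3 = 5, a4 = 6.
For the less obvious constraints — constraint 1: a1 - a4 = 1; constraint 5: a3 - a2 = -2; constraint 6: a1 + a4 = 13 — and the others hold by inspection.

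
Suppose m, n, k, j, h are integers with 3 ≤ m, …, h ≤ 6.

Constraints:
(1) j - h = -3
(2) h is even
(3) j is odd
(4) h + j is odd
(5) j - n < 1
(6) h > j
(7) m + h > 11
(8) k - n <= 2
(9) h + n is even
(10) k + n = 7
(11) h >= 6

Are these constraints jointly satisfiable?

Satisfiable

Take m = 6, n = 4, k = 3, j = 3, h = 6. Then constraint 1: j - h = -3; constraint 5: j - n = -1; constraint 7: m + h = 12, and every other listed constraint is also met.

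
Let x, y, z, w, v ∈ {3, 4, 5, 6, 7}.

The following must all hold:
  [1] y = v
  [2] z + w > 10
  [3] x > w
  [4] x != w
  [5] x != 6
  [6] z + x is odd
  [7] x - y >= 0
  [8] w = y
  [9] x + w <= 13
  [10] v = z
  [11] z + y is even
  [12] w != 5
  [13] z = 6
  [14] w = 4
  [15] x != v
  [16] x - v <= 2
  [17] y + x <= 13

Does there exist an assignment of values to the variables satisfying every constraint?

Unsatisfiable

Constraint 14 fixes w = 4 and constraint 13 fixes z = 6. Constraints 1, 8, and 10 give w = y = v = z, so w = z. But 4 ≠ 6 — contradiction.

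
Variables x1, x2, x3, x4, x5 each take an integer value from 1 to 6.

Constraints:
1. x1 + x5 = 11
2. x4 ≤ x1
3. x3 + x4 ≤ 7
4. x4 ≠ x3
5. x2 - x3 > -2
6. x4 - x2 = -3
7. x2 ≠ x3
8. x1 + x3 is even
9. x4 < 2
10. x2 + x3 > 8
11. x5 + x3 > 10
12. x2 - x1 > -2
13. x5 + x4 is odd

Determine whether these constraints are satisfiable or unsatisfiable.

Satisfiable

Try x1 = 5, x2 = 4, x3 = 5, x4 = 1, x5 = 6.
Check constraint 1: x1 + x5 = 11; constraint 3: x3 + x4 = 6; constraint 5: x2 - x3 = -1. The remaining constraints are straightforward to verify.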